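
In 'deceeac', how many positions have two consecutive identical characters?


Looking for consecutive identical characters in 'deceeac':
  pos 0-1: 'd' vs 'e' -> different
  pos 1-2: 'e' vs 'c' -> different
  pos 2-3: 'c' vs 'e' -> different
  pos 3-4: 'e' vs 'e' -> MATCH ('ee')
  pos 4-5: 'e' vs 'a' -> different
  pos 5-6: 'a' vs 'c' -> different
Consecutive identical pairs: ['ee']
Count: 1

1


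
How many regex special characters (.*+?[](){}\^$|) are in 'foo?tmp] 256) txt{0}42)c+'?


Regex special characters are: . * + ? [ ] ( ) { } \ ^ $ |
Scanning 'foo?tmp] 256) txt{0}42)c+':
  pos 3: '?' -> SPECIAL
  pos 7: ']' -> SPECIAL
  pos 12: ')' -> SPECIAL
  pos 17: '{' -> SPECIAL
  pos 19: '}' -> SPECIAL
  pos 22: ')' -> SPECIAL
  pos 24: '+' -> SPECIAL
Special chars found: ['?', ']', ')', '{', '}', ')', '+']
Total: 7

7


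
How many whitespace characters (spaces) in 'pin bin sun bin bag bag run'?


\s matches whitespace characters (spaces, tabs, etc.).
Text: 'pin bin sun bin bag bag run'
This text has 7 words separated by spaces.
Number of spaces = number of words - 1 = 7 - 1 = 6

6


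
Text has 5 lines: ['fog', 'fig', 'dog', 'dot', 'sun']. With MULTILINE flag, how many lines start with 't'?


With MULTILINE flag, ^ matches the start of each line.
Lines: ['fog', 'fig', 'dog', 'dot', 'sun']
Checking which lines start with 't':
  Line 1: 'fog' -> no
  Line 2: 'fig' -> no
  Line 3: 'dog' -> no
  Line 4: 'dot' -> no
  Line 5: 'sun' -> no
Matching lines: []
Count: 0

0


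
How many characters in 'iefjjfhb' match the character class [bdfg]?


Character class [bdfg] matches any of: {b, d, f, g}
Scanning string 'iefjjfhb' character by character:
  pos 0: 'i' -> no
  pos 1: 'e' -> no
  pos 2: 'f' -> MATCH
  pos 3: 'j' -> no
  pos 4: 'j' -> no
  pos 5: 'f' -> MATCH
  pos 6: 'h' -> no
  pos 7: 'b' -> MATCH
Total matches: 3

3


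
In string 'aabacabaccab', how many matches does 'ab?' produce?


Pattern 'ab?' matches 'a' optionally followed by 'b'.
String: 'aabacabaccab'
Scanning left to right for 'a' then checking next char:
  Match 1: 'a' (a not followed by b)
  Match 2: 'ab' (a followed by b)
  Match 3: 'a' (a not followed by b)
  Match 4: 'ab' (a followed by b)
  Match 5: 'a' (a not followed by b)
  Match 6: 'ab' (a followed by b)
Total matches: 6

6


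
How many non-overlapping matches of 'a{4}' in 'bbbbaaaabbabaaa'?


Pattern 'a{4}' matches exactly 4 consecutive a's (greedy, non-overlapping).
String: 'bbbbaaaabbabaaa'
Scanning for runs of a's:
  Run at pos 4: 'aaaa' (length 4) -> 1 match(es)
  Run at pos 10: 'a' (length 1) -> 0 match(es)
  Run at pos 12: 'aaa' (length 3) -> 0 match(es)
Matches found: ['aaaa']
Total: 1

1


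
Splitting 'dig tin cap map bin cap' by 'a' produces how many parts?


Splitting by 'a' breaks the string at each occurrence of the separator.
Text: 'dig tin cap map bin cap'
Parts after split:
  Part 1: 'dig tin c'
  Part 2: 'p m'
  Part 3: 'p bin c'
  Part 4: 'p'
Total parts: 4

4


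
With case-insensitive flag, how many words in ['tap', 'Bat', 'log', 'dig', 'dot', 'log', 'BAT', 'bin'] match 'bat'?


Case-insensitive matching: compare each word's lowercase form to 'bat'.
  'tap' -> lower='tap' -> no
  'Bat' -> lower='bat' -> MATCH
  'log' -> lower='log' -> no
  'dig' -> lower='dig' -> no
  'dot' -> lower='dot' -> no
  'log' -> lower='log' -> no
  'BAT' -> lower='bat' -> MATCH
  'bin' -> lower='bin' -> no
Matches: ['Bat', 'BAT']
Count: 2

2


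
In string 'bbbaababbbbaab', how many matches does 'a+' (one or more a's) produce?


Pattern 'a+' matches one or more consecutive a's.
String: 'bbbaababbbbaab'
Scanning for runs of a:
  Match 1: 'aa' (length 2)
  Match 2: 'a' (length 1)
  Match 3: 'aa' (length 2)
Total matches: 3

3


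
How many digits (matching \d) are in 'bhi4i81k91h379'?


\d matches any digit 0-9.
Scanning 'bhi4i81k91h379':
  pos 3: '4' -> DIGIT
  pos 5: '8' -> DIGIT
  pos 6: '1' -> DIGIT
  pos 8: '9' -> DIGIT
  pos 9: '1' -> DIGIT
  pos 11: '3' -> DIGIT
  pos 12: '7' -> DIGIT
  pos 13: '9' -> DIGIT
Digits found: ['4', '8', '1', '9', '1', '3', '7', '9']
Total: 8

8


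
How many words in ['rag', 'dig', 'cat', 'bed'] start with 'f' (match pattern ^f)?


Pattern ^f anchors to start of word. Check which words begin with 'f':
  'rag' -> no
  'dig' -> no
  'cat' -> no
  'bed' -> no
Matching words: []
Count: 0

0


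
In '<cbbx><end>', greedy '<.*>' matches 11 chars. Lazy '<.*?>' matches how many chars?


Greedy '<.*>' tries to match as MUCH as possible.
Lazy '<.*?>' tries to match as LITTLE as possible.

String: '<cbbx><end>'
Greedy '<.*>' starts at first '<' and extends to the LAST '>': '<cbbx><end>' (11 chars)
Lazy '<.*?>' starts at first '<' and stops at the FIRST '>': '<cbbx>' (6 chars)

6


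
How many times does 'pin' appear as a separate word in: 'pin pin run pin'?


Scanning each word for exact match 'pin':
  Word 1: 'pin' -> MATCH
  Word 2: 'pin' -> MATCH
  Word 3: 'run' -> no
  Word 4: 'pin' -> MATCH
Total matches: 3

3


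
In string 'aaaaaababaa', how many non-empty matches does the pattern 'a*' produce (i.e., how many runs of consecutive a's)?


Pattern 'a*' matches zero or more a's. We want non-empty runs of consecutive a's.
String: 'aaaaaababaa'
Walking through the string to find runs of a's:
  Run 1: positions 0-5 -> 'aaaaaa'
  Run 2: positions 7-7 -> 'a'
  Run 3: positions 9-10 -> 'aa'
Non-empty runs found: ['aaaaaa', 'a', 'aa']
Count: 3

3


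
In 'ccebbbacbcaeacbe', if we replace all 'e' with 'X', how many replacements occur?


re.sub('e', 'X', text) replaces every occurrence of 'e' with 'X'.
Text: 'ccebbbacbcaeacbe'
Scanning for 'e':
  pos 2: 'e' -> replacement #1
  pos 11: 'e' -> replacement #2
  pos 15: 'e' -> replacement #3
Total replacements: 3

3


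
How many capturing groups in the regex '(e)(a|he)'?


To count capturing groups, count each '(' that starts a group.
Pattern: '(e)(a|he)'
Walking through the pattern:
  Position 0: '(' -> group #1
  Position 3: '(' -> group #2
Total capturing groups: 2

2


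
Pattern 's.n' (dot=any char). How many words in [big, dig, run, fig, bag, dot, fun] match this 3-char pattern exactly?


Pattern 's.n' means: starts with 's', any single char, ends with 'n'.
Checking each word (must be exactly 3 chars):
  'big' (len=3): no
  'dig' (len=3): no
  'run' (len=3): no
  'fig' (len=3): no
  'bag' (len=3): no
  'dot' (len=3): no
  'fun' (len=3): no
Matching words: []
Total: 0

0


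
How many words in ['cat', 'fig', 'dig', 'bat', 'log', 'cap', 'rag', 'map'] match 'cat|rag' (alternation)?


Alternation 'cat|rag' matches either 'cat' or 'rag'.
Checking each word:
  'cat' -> MATCH
  'fig' -> no
  'dig' -> no
  'bat' -> no
  'log' -> no
  'cap' -> no
  'rag' -> MATCH
  'map' -> no
Matches: ['cat', 'rag']
Count: 2

2


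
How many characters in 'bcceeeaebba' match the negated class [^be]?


Negated class [^be] matches any char NOT in {b, e}
Scanning 'bcceeeaebba':
  pos 0: 'b' -> no (excluded)
  pos 1: 'c' -> MATCH
  pos 2: 'c' -> MATCH
  pos 3: 'e' -> no (excluded)
  pos 4: 'e' -> no (excluded)
  pos 5: 'e' -> no (excluded)
  pos 6: 'a' -> MATCH
  pos 7: 'e' -> no (excluded)
  pos 8: 'b' -> no (excluded)
  pos 9: 'b' -> no (excluded)
  pos 10: 'a' -> MATCH
Total matches: 4

4


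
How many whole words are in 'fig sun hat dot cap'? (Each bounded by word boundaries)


Word boundaries (\b) mark the start/end of each word.
Text: 'fig sun hat dot cap'
Splitting by whitespace:
  Word 1: 'fig'
  Word 2: 'sun'
  Word 3: 'hat'
  Word 4: 'dot'
  Word 5: 'cap'
Total whole words: 5

5


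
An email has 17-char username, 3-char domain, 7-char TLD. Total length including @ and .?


An email address has format: username@domain.tld
Username length: 17
'@' character: 1
Domain length: 3
'.' character: 1
TLD length: 7
Total = 17 + 1 + 3 + 1 + 7 = 29

29


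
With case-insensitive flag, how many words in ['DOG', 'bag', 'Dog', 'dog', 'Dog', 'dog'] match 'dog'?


Case-insensitive matching: compare each word's lowercase form to 'dog'.
  'DOG' -> lower='dog' -> MATCH
  'bag' -> lower='bag' -> no
  'Dog' -> lower='dog' -> MATCH
  'dog' -> lower='dog' -> MATCH
  'Dog' -> lower='dog' -> MATCH
  'dog' -> lower='dog' -> MATCH
Matches: ['DOG', 'Dog', 'dog', 'Dog', 'dog']
Count: 5

5


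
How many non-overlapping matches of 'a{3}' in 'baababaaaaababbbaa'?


Pattern 'a{3}' matches exactly 3 consecutive a's (greedy, non-overlapping).
String: 'baababaaaaababbbaa'
Scanning for runs of a's:
  Run at pos 1: 'aa' (length 2) -> 0 match(es)
  Run at pos 4: 'a' (length 1) -> 0 match(es)
  Run at pos 6: 'aaaaa' (length 5) -> 1 match(es)
  Run at pos 12: 'a' (length 1) -> 0 match(es)
  Run at pos 16: 'aa' (length 2) -> 0 match(es)
Matches found: ['aaa']
Total: 1

1


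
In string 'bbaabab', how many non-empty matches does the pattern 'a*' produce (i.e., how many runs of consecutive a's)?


Pattern 'a*' matches zero or more a's. We want non-empty runs of consecutive a's.
String: 'bbaabab'
Walking through the string to find runs of a's:
  Run 1: positions 2-3 -> 'aa'
  Run 2: positions 5-5 -> 'a'
Non-empty runs found: ['aa', 'a']
Count: 2

2


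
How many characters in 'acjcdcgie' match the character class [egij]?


Character class [egij] matches any of: {e, g, i, j}
Scanning string 'acjcdcgie' character by character:
  pos 0: 'a' -> no
  pos 1: 'c' -> no
  pos 2: 'j' -> MATCH
  pos 3: 'c' -> no
  pos 4: 'd' -> no
  pos 5: 'c' -> no
  pos 6: 'g' -> MATCH
  pos 7: 'i' -> MATCH
  pos 8: 'e' -> MATCH
Total matches: 4

4


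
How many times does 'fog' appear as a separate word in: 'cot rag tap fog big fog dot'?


Scanning each word for exact match 'fog':
  Word 1: 'cot' -> no
  Word 2: 'rag' -> no
  Word 3: 'tap' -> no
  Word 4: 'fog' -> MATCH
  Word 5: 'big' -> no
  Word 6: 'fog' -> MATCH
  Word 7: 'dot' -> no
Total matches: 2

2


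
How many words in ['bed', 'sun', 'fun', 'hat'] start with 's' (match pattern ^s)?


Pattern ^s anchors to start of word. Check which words begin with 's':
  'bed' -> no
  'sun' -> MATCH (starts with 's')
  'fun' -> no
  'hat' -> no
Matching words: ['sun']
Count: 1

1


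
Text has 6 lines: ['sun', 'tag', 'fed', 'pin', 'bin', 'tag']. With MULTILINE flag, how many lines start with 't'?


With MULTILINE flag, ^ matches the start of each line.
Lines: ['sun', 'tag', 'fed', 'pin', 'bin', 'tag']
Checking which lines start with 't':
  Line 1: 'sun' -> no
  Line 2: 'tag' -> MATCH
  Line 3: 'fed' -> no
  Line 4: 'pin' -> no
  Line 5: 'bin' -> no
  Line 6: 'tag' -> MATCH
Matching lines: ['tag', 'tag']
Count: 2

2


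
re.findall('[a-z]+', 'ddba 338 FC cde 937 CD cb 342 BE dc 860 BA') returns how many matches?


Pattern '[a-z]+' finds one or more lowercase letters.
Text: 'ddba 338 FC cde 937 CD cb 342 BE dc 860 BA'
Scanning for matches:
  Match 1: 'ddba'
  Match 2: 'cde'
  Match 3: 'cb'
  Match 4: 'dc'
Total matches: 4

4


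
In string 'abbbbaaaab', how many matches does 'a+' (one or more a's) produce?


Pattern 'a+' matches one or more consecutive a's.
String: 'abbbbaaaab'
Scanning for runs of a:
  Match 1: 'a' (length 1)
  Match 2: 'aaaa' (length 4)
Total matches: 2

2


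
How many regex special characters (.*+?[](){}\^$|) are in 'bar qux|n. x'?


Regex special characters are: . * + ? [ ] ( ) { } \ ^ $ |
Scanning 'bar qux|n. x':
  pos 7: '|' -> SPECIAL
  pos 9: '.' -> SPECIAL
Special chars found: ['|', '.']
Total: 2

2


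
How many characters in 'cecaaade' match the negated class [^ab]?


Negated class [^ab] matches any char NOT in {a, b}
Scanning 'cecaaade':
  pos 0: 'c' -> MATCH
  pos 1: 'e' -> MATCH
  pos 2: 'c' -> MATCH
  pos 3: 'a' -> no (excluded)
  pos 4: 'a' -> no (excluded)
  pos 5: 'a' -> no (excluded)
  pos 6: 'd' -> MATCH
  pos 7: 'e' -> MATCH
Total matches: 5

5


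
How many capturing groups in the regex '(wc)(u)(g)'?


To count capturing groups, count each '(' that starts a group.
Pattern: '(wc)(u)(g)'
Walking through the pattern:
  Position 0: '(' -> group #1
  Position 4: '(' -> group #2
  Position 7: '(' -> group #3
Total capturing groups: 3

3


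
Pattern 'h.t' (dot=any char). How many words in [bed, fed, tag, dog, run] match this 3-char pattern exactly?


Pattern 'h.t' means: starts with 'h', any single char, ends with 't'.
Checking each word (must be exactly 3 chars):
  'bed' (len=3): no
  'fed' (len=3): no
  'tag' (len=3): no
  'dog' (len=3): no
  'run' (len=3): no
Matching words: []
Total: 0

0


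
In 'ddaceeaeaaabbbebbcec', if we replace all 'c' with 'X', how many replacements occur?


re.sub('c', 'X', text) replaces every occurrence of 'c' with 'X'.
Text: 'ddaceeaeaaabbbebbcec'
Scanning for 'c':
  pos 3: 'c' -> replacement #1
  pos 17: 'c' -> replacement #2
  pos 19: 'c' -> replacement #3
Total replacements: 3

3


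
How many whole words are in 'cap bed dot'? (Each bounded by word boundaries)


Word boundaries (\b) mark the start/end of each word.
Text: 'cap bed dot'
Splitting by whitespace:
  Word 1: 'cap'
  Word 2: 'bed'
  Word 3: 'dot'
Total whole words: 3

3


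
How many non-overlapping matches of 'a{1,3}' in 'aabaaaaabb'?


Pattern 'a{1,3}' matches between 1 and 3 consecutive a's (greedy).
String: 'aabaaaaabb'
Finding runs of a's and applying greedy matching:
  Run at pos 0: 'aa' (length 2)
  Run at pos 3: 'aaaaa' (length 5)
Matches: ['aa', 'aaa', 'aa']
Count: 3

3


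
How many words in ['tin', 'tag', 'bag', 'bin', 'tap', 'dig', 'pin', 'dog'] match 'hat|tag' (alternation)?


Alternation 'hat|tag' matches either 'hat' or 'tag'.
Checking each word:
  'tin' -> no
  'tag' -> MATCH
  'bag' -> no
  'bin' -> no
  'tap' -> no
  'dig' -> no
  'pin' -> no
  'dog' -> no
Matches: ['tag']
Count: 1

1


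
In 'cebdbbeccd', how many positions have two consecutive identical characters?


Looking for consecutive identical characters in 'cebdbbeccd':
  pos 0-1: 'c' vs 'e' -> different
  pos 1-2: 'e' vs 'b' -> different
  pos 2-3: 'b' vs 'd' -> different
  pos 3-4: 'd' vs 'b' -> different
  pos 4-5: 'b' vs 'b' -> MATCH ('bb')
  pos 5-6: 'b' vs 'e' -> different
  pos 6-7: 'e' vs 'c' -> different
  pos 7-8: 'c' vs 'c' -> MATCH ('cc')
  pos 8-9: 'c' vs 'd' -> different
Consecutive identical pairs: ['bb', 'cc']
Count: 2

2


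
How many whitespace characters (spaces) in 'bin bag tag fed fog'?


\s matches whitespace characters (spaces, tabs, etc.).
Text: 'bin bag tag fed fog'
This text has 5 words separated by spaces.
Number of spaces = number of words - 1 = 5 - 1 = 4

4


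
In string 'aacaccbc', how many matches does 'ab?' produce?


Pattern 'ab?' matches 'a' optionally followed by 'b'.
String: 'aacaccbc'
Scanning left to right for 'a' then checking next char:
  Match 1: 'a' (a not followed by b)
  Match 2: 'a' (a not followed by b)
  Match 3: 'a' (a not followed by b)
Total matches: 3

3


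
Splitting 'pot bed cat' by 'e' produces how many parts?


Splitting by 'e' breaks the string at each occurrence of the separator.
Text: 'pot bed cat'
Parts after split:
  Part 1: 'pot b'
  Part 2: 'd cat'
Total parts: 2

2


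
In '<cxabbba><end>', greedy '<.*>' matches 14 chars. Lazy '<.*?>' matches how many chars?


Greedy '<.*>' tries to match as MUCH as possible.
Lazy '<.*?>' tries to match as LITTLE as possible.

String: '<cxabbba><end>'
Greedy '<.*>' starts at first '<' and extends to the LAST '>': '<cxabbba><end>' (14 chars)
Lazy '<.*?>' starts at first '<' and stops at the FIRST '>': '<cxabbba>' (9 chars)

9


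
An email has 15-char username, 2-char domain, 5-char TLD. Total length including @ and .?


An email address has format: username@domain.tld
Username length: 15
'@' character: 1
Domain length: 2
'.' character: 1
TLD length: 5
Total = 15 + 1 + 2 + 1 + 5 = 24

24


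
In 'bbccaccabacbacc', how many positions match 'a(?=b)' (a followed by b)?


Lookahead 'a(?=b)' matches 'a' only when followed by 'b'.
String: 'bbccaccabacbacc'
Checking each position where char is 'a':
  pos 4: 'a' -> no (next='c')
  pos 7: 'a' -> MATCH (next='b')
  pos 9: 'a' -> no (next='c')
  pos 12: 'a' -> no (next='c')
Matching positions: [7]
Count: 1

1


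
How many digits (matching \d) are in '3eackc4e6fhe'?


\d matches any digit 0-9.
Scanning '3eackc4e6fhe':
  pos 0: '3' -> DIGIT
  pos 6: '4' -> DIGIT
  pos 8: '6' -> DIGIT
Digits found: ['3', '4', '6']
Total: 3

3


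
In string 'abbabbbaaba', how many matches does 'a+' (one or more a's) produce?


Pattern 'a+' matches one or more consecutive a's.
String: 'abbabbbaaba'
Scanning for runs of a:
  Match 1: 'a' (length 1)
  Match 2: 'a' (length 1)
  Match 3: 'aa' (length 2)
  Match 4: 'a' (length 1)
Total matches: 4

4


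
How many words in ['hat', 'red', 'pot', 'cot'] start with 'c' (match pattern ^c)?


Pattern ^c anchors to start of word. Check which words begin with 'c':
  'hat' -> no
  'red' -> no
  'pot' -> no
  'cot' -> MATCH (starts with 'c')
Matching words: ['cot']
Count: 1

1


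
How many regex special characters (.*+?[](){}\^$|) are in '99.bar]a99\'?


Regex special characters are: . * + ? [ ] ( ) { } \ ^ $ |
Scanning '99.bar]a99\':
  pos 2: '.' -> SPECIAL
  pos 6: ']' -> SPECIAL
  pos 10: '\' -> SPECIAL
Special chars found: ['.', ']', '\\']
Total: 3

3


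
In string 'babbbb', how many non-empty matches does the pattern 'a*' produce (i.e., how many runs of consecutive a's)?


Pattern 'a*' matches zero or more a's. We want non-empty runs of consecutive a's.
String: 'babbbb'
Walking through the string to find runs of a's:
  Run 1: positions 1-1 -> 'a'
Non-empty runs found: ['a']
Count: 1

1


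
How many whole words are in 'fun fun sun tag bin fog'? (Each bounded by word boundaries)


Word boundaries (\b) mark the start/end of each word.
Text: 'fun fun sun tag bin fog'
Splitting by whitespace:
  Word 1: 'fun'
  Word 2: 'fun'
  Word 3: 'sun'
  Word 4: 'tag'
  Word 5: 'bin'
  Word 6: 'fog'
Total whole words: 6

6


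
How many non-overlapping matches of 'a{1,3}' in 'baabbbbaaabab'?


Pattern 'a{1,3}' matches between 1 and 3 consecutive a's (greedy).
String: 'baabbbbaaabab'
Finding runs of a's and applying greedy matching:
  Run at pos 1: 'aa' (length 2)
  Run at pos 7: 'aaa' (length 3)
  Run at pos 11: 'a' (length 1)
Matches: ['aa', 'aaa', 'a']
Count: 3

3


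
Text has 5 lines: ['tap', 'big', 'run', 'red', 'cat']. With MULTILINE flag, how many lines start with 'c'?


With MULTILINE flag, ^ matches the start of each line.
Lines: ['tap', 'big', 'run', 'red', 'cat']
Checking which lines start with 'c':
  Line 1: 'tap' -> no
  Line 2: 'big' -> no
  Line 3: 'run' -> no
  Line 4: 'red' -> no
  Line 5: 'cat' -> MATCH
Matching lines: ['cat']
Count: 1

1


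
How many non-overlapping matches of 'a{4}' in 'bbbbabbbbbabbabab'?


Pattern 'a{4}' matches exactly 4 consecutive a's (greedy, non-overlapping).
String: 'bbbbabbbbbabbabab'
Scanning for runs of a's:
  Run at pos 4: 'a' (length 1) -> 0 match(es)
  Run at pos 10: 'a' (length 1) -> 0 match(es)
  Run at pos 13: 'a' (length 1) -> 0 match(es)
  Run at pos 15: 'a' (length 1) -> 0 match(es)
Matches found: []
Total: 0

0


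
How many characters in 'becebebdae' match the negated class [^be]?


Negated class [^be] matches any char NOT in {b, e}
Scanning 'becebebdae':
  pos 0: 'b' -> no (excluded)
  pos 1: 'e' -> no (excluded)
  pos 2: 'c' -> MATCH
  pos 3: 'e' -> no (excluded)
  pos 4: 'b' -> no (excluded)
  pos 5: 'e' -> no (excluded)
  pos 6: 'b' -> no (excluded)
  pos 7: 'd' -> MATCH
  pos 8: 'a' -> MATCH
  pos 9: 'e' -> no (excluded)
Total matches: 3

3


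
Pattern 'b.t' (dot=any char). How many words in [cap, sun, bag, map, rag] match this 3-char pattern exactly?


Pattern 'b.t' means: starts with 'b', any single char, ends with 't'.
Checking each word (must be exactly 3 chars):
  'cap' (len=3): no
  'sun' (len=3): no
  'bag' (len=3): no
  'map' (len=3): no
  'rag' (len=3): no
Matching words: []
Total: 0

0


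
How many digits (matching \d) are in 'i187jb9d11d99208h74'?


\d matches any digit 0-9.
Scanning 'i187jb9d11d99208h74':
  pos 1: '1' -> DIGIT
  pos 2: '8' -> DIGIT
  pos 3: '7' -> DIGIT
  pos 6: '9' -> DIGIT
  pos 8: '1' -> DIGIT
  pos 9: '1' -> DIGIT
  pos 11: '9' -> DIGIT
  pos 12: '9' -> DIGIT
  pos 13: '2' -> DIGIT
  pos 14: '0' -> DIGIT
  pos 15: '8' -> DIGIT
  pos 17: '7' -> DIGIT
  pos 18: '4' -> DIGIT
Digits found: ['1', '8', '7', '9', '1', '1', '9', '9', '2', '0', '8', '7', '4']
Total: 13

13


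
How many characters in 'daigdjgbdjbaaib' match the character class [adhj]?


Character class [adhj] matches any of: {a, d, h, j}
Scanning string 'daigdjgbdjbaaib' character by character:
  pos 0: 'd' -> MATCH
  pos 1: 'a' -> MATCH
  pos 2: 'i' -> no
  pos 3: 'g' -> no
  pos 4: 'd' -> MATCH
  pos 5: 'j' -> MATCH
  pos 6: 'g' -> no
  pos 7: 'b' -> no
  pos 8: 'd' -> MATCH
  pos 9: 'j' -> MATCH
  pos 10: 'b' -> no
  pos 11: 'a' -> MATCH
  pos 12: 'a' -> MATCH
  pos 13: 'i' -> no
  pos 14: 'b' -> no
Total matches: 8

8


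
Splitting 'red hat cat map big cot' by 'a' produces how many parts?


Splitting by 'a' breaks the string at each occurrence of the separator.
Text: 'red hat cat map big cot'
Parts after split:
  Part 1: 'red h'
  Part 2: 't c'
  Part 3: 't m'
  Part 4: 'p big cot'
Total parts: 4

4


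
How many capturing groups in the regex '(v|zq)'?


To count capturing groups, count each '(' that starts a group.
Pattern: '(v|zq)'
Walking through the pattern:
  Position 0: '(' -> group #1
Total capturing groups: 1

1


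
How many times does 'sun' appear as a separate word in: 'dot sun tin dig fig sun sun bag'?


Scanning each word for exact match 'sun':
  Word 1: 'dot' -> no
  Word 2: 'sun' -> MATCH
  Word 3: 'tin' -> no
  Word 4: 'dig' -> no
  Word 5: 'fig' -> no
  Word 6: 'sun' -> MATCH
  Word 7: 'sun' -> MATCH
  Word 8: 'bag' -> no
Total matches: 3

3


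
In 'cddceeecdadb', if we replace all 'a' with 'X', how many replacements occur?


re.sub('a', 'X', text) replaces every occurrence of 'a' with 'X'.
Text: 'cddceeecdadb'
Scanning for 'a':
  pos 9: 'a' -> replacement #1
Total replacements: 1

1


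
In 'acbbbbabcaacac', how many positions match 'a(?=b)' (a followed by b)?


Lookahead 'a(?=b)' matches 'a' only when followed by 'b'.
String: 'acbbbbabcaacac'
Checking each position where char is 'a':
  pos 0: 'a' -> no (next='c')
  pos 6: 'a' -> MATCH (next='b')
  pos 9: 'a' -> no (next='a')
  pos 10: 'a' -> no (next='c')
  pos 12: 'a' -> no (next='c')
Matching positions: [6]
Count: 1

1


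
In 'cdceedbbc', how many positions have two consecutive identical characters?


Looking for consecutive identical characters in 'cdceedbbc':
  pos 0-1: 'c' vs 'd' -> different
  pos 1-2: 'd' vs 'c' -> different
  pos 2-3: 'c' vs 'e' -> different
  pos 3-4: 'e' vs 'e' -> MATCH ('ee')
  pos 4-5: 'e' vs 'd' -> different
  pos 5-6: 'd' vs 'b' -> different
  pos 6-7: 'b' vs 'b' -> MATCH ('bb')
  pos 7-8: 'b' vs 'c' -> different
Consecutive identical pairs: ['ee', 'bb']
Count: 2

2


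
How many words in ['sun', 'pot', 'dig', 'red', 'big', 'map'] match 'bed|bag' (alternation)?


Alternation 'bed|bag' matches either 'bed' or 'bag'.
Checking each word:
  'sun' -> no
  'pot' -> no
  'dig' -> no
  'red' -> no
  'big' -> no
  'map' -> no
Matches: []
Count: 0

0


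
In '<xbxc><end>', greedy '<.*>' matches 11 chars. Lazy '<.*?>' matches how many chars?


Greedy '<.*>' tries to match as MUCH as possible.
Lazy '<.*?>' tries to match as LITTLE as possible.

String: '<xbxc><end>'
Greedy '<.*>' starts at first '<' and extends to the LAST '>': '<xbxc><end>' (11 chars)
Lazy '<.*?>' starts at first '<' and stops at the FIRST '>': '<xbxc>' (6 chars)

6


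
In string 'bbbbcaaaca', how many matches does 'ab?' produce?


Pattern 'ab?' matches 'a' optionally followed by 'b'.
String: 'bbbbcaaaca'
Scanning left to right for 'a' then checking next char:
  Match 1: 'a' (a not followed by b)
  Match 2: 'a' (a not followed by b)
  Match 3: 'a' (a not followed by b)
  Match 4: 'a' (a not followed by b)
Total matches: 4

4


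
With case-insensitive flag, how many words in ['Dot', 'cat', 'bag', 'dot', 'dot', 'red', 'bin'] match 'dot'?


Case-insensitive matching: compare each word's lowercase form to 'dot'.
  'Dot' -> lower='dot' -> MATCH
  'cat' -> lower='cat' -> no
  'bag' -> lower='bag' -> no
  'dot' -> lower='dot' -> MATCH
  'dot' -> lower='dot' -> MATCH
  'red' -> lower='red' -> no
  'bin' -> lower='bin' -> no
Matches: ['Dot', 'dot', 'dot']
Count: 3

3


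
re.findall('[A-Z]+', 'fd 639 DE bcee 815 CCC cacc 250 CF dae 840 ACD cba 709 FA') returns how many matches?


Pattern '[A-Z]+' finds one or more uppercase letters.
Text: 'fd 639 DE bcee 815 CCC cacc 250 CF dae 840 ACD cba 709 FA'
Scanning for matches:
  Match 1: 'DE'
  Match 2: 'CCC'
  Match 3: 'CF'
  Match 4: 'ACD'
  Match 5: 'FA'
Total matches: 5

5


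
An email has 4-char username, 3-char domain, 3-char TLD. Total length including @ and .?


An email address has format: username@domain.tld
Username length: 4
'@' character: 1
Domain length: 3
'.' character: 1
TLD length: 3
Total = 4 + 1 + 3 + 1 + 3 = 12

12


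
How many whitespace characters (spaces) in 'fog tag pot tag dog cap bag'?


\s matches whitespace characters (spaces, tabs, etc.).
Text: 'fog tag pot tag dog cap bag'
This text has 7 words separated by spaces.
Number of spaces = number of words - 1 = 7 - 1 = 6

6


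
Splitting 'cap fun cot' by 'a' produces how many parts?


Splitting by 'a' breaks the string at each occurrence of the separator.
Text: 'cap fun cot'
Parts after split:
  Part 1: 'c'
  Part 2: 'p fun cot'
Total parts: 2

2


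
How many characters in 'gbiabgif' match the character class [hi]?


Character class [hi] matches any of: {h, i}
Scanning string 'gbiabgif' character by character:
  pos 0: 'g' -> no
  pos 1: 'b' -> no
  pos 2: 'i' -> MATCH
  pos 3: 'a' -> no
  pos 4: 'b' -> no
  pos 5: 'g' -> no
  pos 6: 'i' -> MATCH
  pos 7: 'f' -> no
Total matches: 2

2


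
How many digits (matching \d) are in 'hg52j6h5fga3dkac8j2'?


\d matches any digit 0-9.
Scanning 'hg52j6h5fga3dkac8j2':
  pos 2: '5' -> DIGIT
  pos 3: '2' -> DIGIT
  pos 5: '6' -> DIGIT
  pos 7: '5' -> DIGIT
  pos 11: '3' -> DIGIT
  pos 16: '8' -> DIGIT
  pos 18: '2' -> DIGIT
Digits found: ['5', '2', '6', '5', '3', '8', '2']
Total: 7

7


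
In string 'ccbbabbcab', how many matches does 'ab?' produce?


Pattern 'ab?' matches 'a' optionally followed by 'b'.
String: 'ccbbabbcab'
Scanning left to right for 'a' then checking next char:
  Match 1: 'ab' (a followed by b)
  Match 2: 'ab' (a followed by b)
Total matches: 2

2


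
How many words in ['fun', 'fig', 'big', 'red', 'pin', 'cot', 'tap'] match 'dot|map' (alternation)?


Alternation 'dot|map' matches either 'dot' or 'map'.
Checking each word:
  'fun' -> no
  'fig' -> no
  'big' -> no
  'red' -> no
  'pin' -> no
  'cot' -> no
  'tap' -> no
Matches: []
Count: 0

0


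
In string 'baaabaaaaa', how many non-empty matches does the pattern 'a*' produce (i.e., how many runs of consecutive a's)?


Pattern 'a*' matches zero or more a's. We want non-empty runs of consecutive a's.
String: 'baaabaaaaa'
Walking through the string to find runs of a's:
  Run 1: positions 1-3 -> 'aaa'
  Run 2: positions 5-9 -> 'aaaaa'
Non-empty runs found: ['aaa', 'aaaaa']
Count: 2

2


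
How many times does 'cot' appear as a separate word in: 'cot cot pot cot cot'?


Scanning each word for exact match 'cot':
  Word 1: 'cot' -> MATCH
  Word 2: 'cot' -> MATCH
  Word 3: 'pot' -> no
  Word 4: 'cot' -> MATCH
  Word 5: 'cot' -> MATCH
Total matches: 4

4


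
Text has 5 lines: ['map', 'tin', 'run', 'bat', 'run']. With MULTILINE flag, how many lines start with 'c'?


With MULTILINE flag, ^ matches the start of each line.
Lines: ['map', 'tin', 'run', 'bat', 'run']
Checking which lines start with 'c':
  Line 1: 'map' -> no
  Line 2: 'tin' -> no
  Line 3: 'run' -> no
  Line 4: 'bat' -> no
  Line 5: 'run' -> no
Matching lines: []
Count: 0

0


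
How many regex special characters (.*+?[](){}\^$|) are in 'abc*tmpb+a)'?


Regex special characters are: . * + ? [ ] ( ) { } \ ^ $ |
Scanning 'abc*tmpb+a)':
  pos 3: '*' -> SPECIAL
  pos 8: '+' -> SPECIAL
  pos 10: ')' -> SPECIAL
Special chars found: ['*', '+', ')']
Total: 3

3


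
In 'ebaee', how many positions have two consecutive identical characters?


Looking for consecutive identical characters in 'ebaee':
  pos 0-1: 'e' vs 'b' -> different
  pos 1-2: 'b' vs 'a' -> different
  pos 2-3: 'a' vs 'e' -> different
  pos 3-4: 'e' vs 'e' -> MATCH ('ee')
Consecutive identical pairs: ['ee']
Count: 1

1


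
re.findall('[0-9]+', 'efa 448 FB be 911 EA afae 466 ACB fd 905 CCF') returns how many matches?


Pattern '[0-9]+' finds one or more digits.
Text: 'efa 448 FB be 911 EA afae 466 ACB fd 905 CCF'
Scanning for matches:
  Match 1: '448'
  Match 2: '911'
  Match 3: '466'
  Match 4: '905'
Total matches: 4

4


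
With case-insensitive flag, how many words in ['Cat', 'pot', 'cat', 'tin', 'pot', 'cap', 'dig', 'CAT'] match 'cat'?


Case-insensitive matching: compare each word's lowercase form to 'cat'.
  'Cat' -> lower='cat' -> MATCH
  'pot' -> lower='pot' -> no
  'cat' -> lower='cat' -> MATCH
  'tin' -> lower='tin' -> no
  'pot' -> lower='pot' -> no
  'cap' -> lower='cap' -> no
  'dig' -> lower='dig' -> no
  'CAT' -> lower='cat' -> MATCH
Matches: ['Cat', 'cat', 'CAT']
Count: 3

3


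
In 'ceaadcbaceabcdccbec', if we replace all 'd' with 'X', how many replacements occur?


re.sub('d', 'X', text) replaces every occurrence of 'd' with 'X'.
Text: 'ceaadcbaceabcdccbec'
Scanning for 'd':
  pos 4: 'd' -> replacement #1
  pos 13: 'd' -> replacement #2
Total replacements: 2

2


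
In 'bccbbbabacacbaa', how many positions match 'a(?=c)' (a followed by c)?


Lookahead 'a(?=c)' matches 'a' only when followed by 'c'.
String: 'bccbbbabacacbaa'
Checking each position where char is 'a':
  pos 6: 'a' -> no (next='b')
  pos 8: 'a' -> MATCH (next='c')
  pos 10: 'a' -> MATCH (next='c')
  pos 13: 'a' -> no (next='a')
Matching positions: [8, 10]
Count: 2

2


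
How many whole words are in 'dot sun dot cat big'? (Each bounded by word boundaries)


Word boundaries (\b) mark the start/end of each word.
Text: 'dot sun dot cat big'
Splitting by whitespace:
  Word 1: 'dot'
  Word 2: 'sun'
  Word 3: 'dot'
  Word 4: 'cat'
  Word 5: 'big'
Total whole words: 5

5


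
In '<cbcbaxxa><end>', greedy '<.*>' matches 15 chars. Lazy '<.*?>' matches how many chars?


Greedy '<.*>' tries to match as MUCH as possible.
Lazy '<.*?>' tries to match as LITTLE as possible.

String: '<cbcbaxxa><end>'
Greedy '<.*>' starts at first '<' and extends to the LAST '>': '<cbcbaxxa><end>' (15 chars)
Lazy '<.*?>' starts at first '<' and stops at the FIRST '>': '<cbcbaxxa>' (10 chars)

10


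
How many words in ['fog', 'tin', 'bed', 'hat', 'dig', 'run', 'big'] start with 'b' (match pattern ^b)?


Pattern ^b anchors to start of word. Check which words begin with 'b':
  'fog' -> no
  'tin' -> no
  'bed' -> MATCH (starts with 'b')
  'hat' -> no
  'dig' -> no
  'run' -> no
  'big' -> MATCH (starts with 'b')
Matching words: ['bed', 'big']
Count: 2

2


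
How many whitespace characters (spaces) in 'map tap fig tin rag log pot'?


\s matches whitespace characters (spaces, tabs, etc.).
Text: 'map tap fig tin rag log pot'
This text has 7 words separated by spaces.
Number of spaces = number of words - 1 = 7 - 1 = 6

6


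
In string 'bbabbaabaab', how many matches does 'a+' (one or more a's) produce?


Pattern 'a+' matches one or more consecutive a's.
String: 'bbabbaabaab'
Scanning for runs of a:
  Match 1: 'a' (length 1)
  Match 2: 'aa' (length 2)
  Match 3: 'aa' (length 2)
Total matches: 3

3


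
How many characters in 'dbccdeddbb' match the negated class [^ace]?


Negated class [^ace] matches any char NOT in {a, c, e}
Scanning 'dbccdeddbb':
  pos 0: 'd' -> MATCH
  pos 1: 'b' -> MATCH
  pos 2: 'c' -> no (excluded)
  pos 3: 'c' -> no (excluded)
  pos 4: 'd' -> MATCH
  pos 5: 'e' -> no (excluded)
  pos 6: 'd' -> MATCH
  pos 7: 'd' -> MATCH
  pos 8: 'b' -> MATCH
  pos 9: 'b' -> MATCH
Total matches: 7

7


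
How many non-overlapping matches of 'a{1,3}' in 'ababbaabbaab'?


Pattern 'a{1,3}' matches between 1 and 3 consecutive a's (greedy).
String: 'ababbaabbaab'
Finding runs of a's and applying greedy matching:
  Run at pos 0: 'a' (length 1)
  Run at pos 2: 'a' (length 1)
  Run at pos 5: 'aa' (length 2)
  Run at pos 9: 'aa' (length 2)
Matches: ['a', 'a', 'aa', 'aa']
Count: 4

4


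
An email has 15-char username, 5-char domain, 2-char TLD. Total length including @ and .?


An email address has format: username@domain.tld
Username length: 15
'@' character: 1
Domain length: 5
'.' character: 1
TLD length: 2
Total = 15 + 1 + 5 + 1 + 2 = 24

24


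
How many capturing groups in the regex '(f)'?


To count capturing groups, count each '(' that starts a group.
Pattern: '(f)'
Walking through the pattern:
  Position 0: '(' -> group #1
Total capturing groups: 1

1


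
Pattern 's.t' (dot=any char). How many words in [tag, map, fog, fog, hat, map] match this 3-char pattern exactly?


Pattern 's.t' means: starts with 's', any single char, ends with 't'.
Checking each word (must be exactly 3 chars):
  'tag' (len=3): no
  'map' (len=3): no
  'fog' (len=3): no
  'fog' (len=3): no
  'hat' (len=3): no
  'map' (len=3): no
Matching words: []
Total: 0

0


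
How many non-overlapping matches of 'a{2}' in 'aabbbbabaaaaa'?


Pattern 'a{2}' matches exactly 2 consecutive a's (greedy, non-overlapping).
String: 'aabbbbabaaaaa'
Scanning for runs of a's:
  Run at pos 0: 'aa' (length 2) -> 1 match(es)
  Run at pos 6: 'a' (length 1) -> 0 match(es)
  Run at pos 8: 'aaaaa' (length 5) -> 2 match(es)
Matches found: ['aa', 'aa', 'aa']
Total: 3

3


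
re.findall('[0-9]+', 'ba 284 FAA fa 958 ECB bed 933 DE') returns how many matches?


Pattern '[0-9]+' finds one or more digits.
Text: 'ba 284 FAA fa 958 ECB bed 933 DE'
Scanning for matches:
  Match 1: '284'
  Match 2: '958'
  Match 3: '933'
Total matches: 3

3


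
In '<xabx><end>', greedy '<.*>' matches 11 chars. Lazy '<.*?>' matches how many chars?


Greedy '<.*>' tries to match as MUCH as possible.
Lazy '<.*?>' tries to match as LITTLE as possible.

String: '<xabx><end>'
Greedy '<.*>' starts at first '<' and extends to the LAST '>': '<xabx><end>' (11 chars)
Lazy '<.*?>' starts at first '<' and stops at the FIRST '>': '<xabx>' (6 chars)

6


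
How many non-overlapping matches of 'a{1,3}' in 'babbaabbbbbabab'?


Pattern 'a{1,3}' matches between 1 and 3 consecutive a's (greedy).
String: 'babbaabbbbbabab'
Finding runs of a's and applying greedy matching:
  Run at pos 1: 'a' (length 1)
  Run at pos 4: 'aa' (length 2)
  Run at pos 11: 'a' (length 1)
  Run at pos 13: 'a' (length 1)
Matches: ['a', 'aa', 'a', 'a']
Count: 4

4


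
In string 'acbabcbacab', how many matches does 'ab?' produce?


Pattern 'ab?' matches 'a' optionally followed by 'b'.
String: 'acbabcbacab'
Scanning left to right for 'a' then checking next char:
  Match 1: 'a' (a not followed by b)
  Match 2: 'ab' (a followed by b)
  Match 3: 'a' (a not followed by b)
  Match 4: 'ab' (a followed by b)
Total matches: 4

4


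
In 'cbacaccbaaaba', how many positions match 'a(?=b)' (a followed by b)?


Lookahead 'a(?=b)' matches 'a' only when followed by 'b'.
String: 'cbacaccbaaaba'
Checking each position where char is 'a':
  pos 2: 'a' -> no (next='c')
  pos 4: 'a' -> no (next='c')
  pos 8: 'a' -> no (next='a')
  pos 9: 'a' -> no (next='a')
  pos 10: 'a' -> MATCH (next='b')
Matching positions: [10]
Count: 1

1


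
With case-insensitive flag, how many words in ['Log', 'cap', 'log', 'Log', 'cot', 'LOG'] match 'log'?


Case-insensitive matching: compare each word's lowercase form to 'log'.
  'Log' -> lower='log' -> MATCH
  'cap' -> lower='cap' -> no
  'log' -> lower='log' -> MATCH
  'Log' -> lower='log' -> MATCH
  'cot' -> lower='cot' -> no
  'LOG' -> lower='log' -> MATCH
Matches: ['Log', 'log', 'Log', 'LOG']
Count: 4

4


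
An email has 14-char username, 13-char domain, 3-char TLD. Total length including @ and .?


An email address has format: username@domain.tld
Username length: 14
'@' character: 1
Domain length: 13
'.' character: 1
TLD length: 3
Total = 14 + 1 + 13 + 1 + 3 = 32

32


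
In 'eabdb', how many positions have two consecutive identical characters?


Looking for consecutive identical characters in 'eabdb':
  pos 0-1: 'e' vs 'a' -> different
  pos 1-2: 'a' vs 'b' -> different
  pos 2-3: 'b' vs 'd' -> different
  pos 3-4: 'd' vs 'b' -> different
Consecutive identical pairs: []
Count: 0

0


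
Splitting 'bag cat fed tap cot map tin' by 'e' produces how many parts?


Splitting by 'e' breaks the string at each occurrence of the separator.
Text: 'bag cat fed tap cot map tin'
Parts after split:
  Part 1: 'bag cat f'
  Part 2: 'd tap cot map tin'
Total parts: 2

2


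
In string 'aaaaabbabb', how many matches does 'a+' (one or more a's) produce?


Pattern 'a+' matches one or more consecutive a's.
String: 'aaaaabbabb'
Scanning for runs of a:
  Match 1: 'aaaaa' (length 5)
  Match 2: 'a' (length 1)
Total matches: 2

2


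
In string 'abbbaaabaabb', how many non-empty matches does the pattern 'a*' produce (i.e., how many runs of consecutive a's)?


Pattern 'a*' matches zero or more a's. We want non-empty runs of consecutive a's.
String: 'abbbaaabaabb'
Walking through the string to find runs of a's:
  Run 1: positions 0-0 -> 'a'
  Run 2: positions 4-6 -> 'aaa'
  Run 3: positions 8-9 -> 'aa'
Non-empty runs found: ['a', 'aaa', 'aa']
Count: 3

3


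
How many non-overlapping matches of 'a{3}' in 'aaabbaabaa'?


Pattern 'a{3}' matches exactly 3 consecutive a's (greedy, non-overlapping).
String: 'aaabbaabaa'
Scanning for runs of a's:
  Run at pos 0: 'aaa' (length 3) -> 1 match(es)
  Run at pos 5: 'aa' (length 2) -> 0 match(es)
  Run at pos 8: 'aa' (length 2) -> 0 match(es)
Matches found: ['aaa']
Total: 1

1


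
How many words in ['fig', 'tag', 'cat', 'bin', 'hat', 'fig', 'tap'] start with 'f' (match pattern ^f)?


Pattern ^f anchors to start of word. Check which words begin with 'f':
  'fig' -> MATCH (starts with 'f')
  'tag' -> no
  'cat' -> no
  'bin' -> no
  'hat' -> no
  'fig' -> MATCH (starts with 'f')
  'tap' -> no
Matching words: ['fig', 'fig']
Count: 2

2


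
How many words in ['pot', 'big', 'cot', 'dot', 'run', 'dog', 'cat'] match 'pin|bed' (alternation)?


Alternation 'pin|bed' matches either 'pin' or 'bed'.
Checking each word:
  'pot' -> no
  'big' -> no
  'cot' -> no
  'dot' -> no
  'run' -> no
  'dog' -> no
  'cat' -> no
Matches: []
Count: 0

0


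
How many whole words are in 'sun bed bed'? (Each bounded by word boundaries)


Word boundaries (\b) mark the start/end of each word.
Text: 'sun bed bed'
Splitting by whitespace:
  Word 1: 'sun'
  Word 2: 'bed'
  Word 3: 'bed'
Total whole words: 3

3


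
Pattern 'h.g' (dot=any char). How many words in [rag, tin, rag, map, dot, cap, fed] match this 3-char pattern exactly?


Pattern 'h.g' means: starts with 'h', any single char, ends with 'g'.
Checking each word (must be exactly 3 chars):
  'rag' (len=3): no
  'tin' (len=3): no
  'rag' (len=3): no
  'map' (len=3): no
  'dot' (len=3): no
  'cap' (len=3): no
  'fed' (len=3): no
Matching words: []
Total: 0

0


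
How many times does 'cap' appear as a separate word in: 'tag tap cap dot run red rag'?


Scanning each word for exact match 'cap':
  Word 1: 'tag' -> no
  Word 2: 'tap' -> no
  Word 3: 'cap' -> MATCH
  Word 4: 'dot' -> no
  Word 5: 'run' -> no
  Word 6: 'red' -> no
  Word 7: 'rag' -> no
Total matches: 1

1


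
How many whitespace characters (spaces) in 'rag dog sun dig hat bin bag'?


\s matches whitespace characters (spaces, tabs, etc.).
Text: 'rag dog sun dig hat bin bag'
This text has 7 words separated by spaces.
Number of spaces = number of words - 1 = 7 - 1 = 6

6


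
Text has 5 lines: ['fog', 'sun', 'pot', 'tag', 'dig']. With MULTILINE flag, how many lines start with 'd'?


With MULTILINE flag, ^ matches the start of each line.
Lines: ['fog', 'sun', 'pot', 'tag', 'dig']
Checking which lines start with 'd':
  Line 1: 'fog' -> no
  Line 2: 'sun' -> no
  Line 3: 'pot' -> no
  Line 4: 'tag' -> no
  Line 5: 'dig' -> MATCH
Matching lines: ['dig']
Count: 1

1
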